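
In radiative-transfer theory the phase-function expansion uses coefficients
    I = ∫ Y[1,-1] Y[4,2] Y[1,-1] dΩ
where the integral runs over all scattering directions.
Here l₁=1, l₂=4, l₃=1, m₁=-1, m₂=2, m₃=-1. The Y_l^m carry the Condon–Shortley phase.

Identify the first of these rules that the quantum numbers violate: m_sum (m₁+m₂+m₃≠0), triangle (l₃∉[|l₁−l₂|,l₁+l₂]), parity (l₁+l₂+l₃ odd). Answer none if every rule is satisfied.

triangle

m₁+m₂+m₃ = -1 + 2 − 1 = 0  ✓
triangle: |1−4|=3 ≤ l₃=1 ≤ 1+4=5  ✗
parity: l₁+l₂+l₃ = 6 is even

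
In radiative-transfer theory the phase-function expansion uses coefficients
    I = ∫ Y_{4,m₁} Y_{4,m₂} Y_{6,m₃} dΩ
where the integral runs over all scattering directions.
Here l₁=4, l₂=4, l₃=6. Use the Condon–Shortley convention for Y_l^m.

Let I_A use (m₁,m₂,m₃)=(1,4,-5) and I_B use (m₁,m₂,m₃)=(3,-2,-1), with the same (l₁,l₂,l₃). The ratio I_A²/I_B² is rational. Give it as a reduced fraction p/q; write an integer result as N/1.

264/169

Shared (l₁,l₂,l₃)=(4,4,6): N and (l;000)² cancel in I_A²/I_B².
A: Δ = 2!·6!·6!/15! = 1/1261260; Racah Σ t=2..2: t=2:+1/172800 = 1/172800; ⇒ 3j(4 4 6; 1 4 -5)² = 2/65, sgn -1
B: Δ = 2!·6!·6!/15! = 1/1261260; Racah Σ t=0..1: t=0:+1/11520 t=1:−1/86400 = 13/172800; ⇒ 3j(4 4 6; 3 -2 -1)² = 13/660, sgn -1
I_A²/I_B² = (2/65)/(13/660) = 264/169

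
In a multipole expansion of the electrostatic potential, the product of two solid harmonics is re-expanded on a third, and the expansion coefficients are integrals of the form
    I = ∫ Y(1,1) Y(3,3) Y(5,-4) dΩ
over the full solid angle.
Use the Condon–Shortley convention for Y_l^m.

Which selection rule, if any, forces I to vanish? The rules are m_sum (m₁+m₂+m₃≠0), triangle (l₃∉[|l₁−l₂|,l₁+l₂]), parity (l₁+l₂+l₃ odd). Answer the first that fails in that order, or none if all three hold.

Σmᵢ = 0  ✓
l₃∈[|l₁−l₂|,l₁+l₂]=[2,4], have l₃=5  ✗
Σlᵢ = 9 ⇒ odd

triangle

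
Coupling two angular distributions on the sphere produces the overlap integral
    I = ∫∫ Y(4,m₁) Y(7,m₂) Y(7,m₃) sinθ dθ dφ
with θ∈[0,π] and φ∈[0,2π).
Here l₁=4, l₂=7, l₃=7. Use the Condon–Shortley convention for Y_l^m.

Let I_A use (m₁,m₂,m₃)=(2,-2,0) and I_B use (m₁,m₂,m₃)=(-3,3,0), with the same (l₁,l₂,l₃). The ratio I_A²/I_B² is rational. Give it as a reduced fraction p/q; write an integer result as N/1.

2209/1575

Shared (l₁,l₂,l₃)=(4,7,7): N and (l;000)² cancel in I_A²/I_B².
A: Δ = 4!·4!·10!/19! = 1/58198140; Racah Σ t=0..2: t=0:+1/1382400 t=1:−1/622080 t=2:+1/2903040 = -47/87091200; ⇒ 3j(4 7 7; 2 -2 0)² = 2209/277134, sgn +1
B: Δ = 4!·4!·10!/19! = 1/58198140; Racah Σ t=3..4: t=3:−1/4354560 t=4:+1/2488320 = 1/5806080; ⇒ 3j(4 7 7; -3 3 0)² = 525/92378, sgn -1
I_A²/I_B² = (2209/277134)/(525/92378) = 2209/1575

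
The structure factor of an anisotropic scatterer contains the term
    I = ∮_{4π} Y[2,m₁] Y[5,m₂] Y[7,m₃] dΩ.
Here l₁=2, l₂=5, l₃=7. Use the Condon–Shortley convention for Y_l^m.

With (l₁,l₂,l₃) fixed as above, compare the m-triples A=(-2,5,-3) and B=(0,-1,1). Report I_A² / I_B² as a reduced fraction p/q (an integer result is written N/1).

1/420

Shared (l₁,l₂,l₃)=(2,5,7): N and (l;000)² cancel in I_A²/I_B².
A: Δ = 0!·4!·10!/15! = 1/15015; Racah Σ t=0..0: t=0:+1/87091200 = 1/87091200; ⇒ 3j(2 5 7; -2 5 -3)² = 1/15015, sgn +1
B: Δ = 0!·4!·10!/15! = 1/15015; Racah Σ t=0..0: t=0:+1/69120 = 1/69120; ⇒ 3j(2 5 7; 0 -1 1)² = 4/143, sgn +1
I_A²/I_B² = (1/15015)/(4/143) = 1/420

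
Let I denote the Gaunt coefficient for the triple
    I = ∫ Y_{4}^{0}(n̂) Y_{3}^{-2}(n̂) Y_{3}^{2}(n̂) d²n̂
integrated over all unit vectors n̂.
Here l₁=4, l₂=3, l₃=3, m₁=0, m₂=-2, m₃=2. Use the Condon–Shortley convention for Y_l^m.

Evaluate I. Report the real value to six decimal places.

m-sum 0 ✓  L=10 even ✓  1≤3≤7 ✓
Π(2lᵢ+1) = 9×7×7 = 441
triangle coeff Δ(4,3,3) = 1/34650
Σ_t [1,3]: t=1:−1/72 t=2:+1/16 t=3:−1/72 = 5/144
(3j)²=2/77 [(4 3 3; 0 0 0)], sign=-1
Σ_t [0,1]: t=0:+1/576 t=1:−1/72 = -7/576
(3j)²=7/198 [(4 3 3; 0 -2 2)], sign=+1
⇒ 4πI² = 49/121
I = (-1)√(49/121/(4π)) = -0.17951487

-0.179515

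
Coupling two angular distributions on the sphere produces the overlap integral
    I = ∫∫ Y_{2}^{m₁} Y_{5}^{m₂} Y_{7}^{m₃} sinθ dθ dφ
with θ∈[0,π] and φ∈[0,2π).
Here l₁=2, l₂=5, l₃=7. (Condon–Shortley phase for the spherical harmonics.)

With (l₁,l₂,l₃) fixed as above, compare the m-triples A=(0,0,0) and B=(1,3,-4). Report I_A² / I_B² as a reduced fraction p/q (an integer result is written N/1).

Same 2,5,7: normalisation and zero-m 3j drop out of the ratio.
A: Δ: 0! 4! 10! / 15! → 1/15015; sum: t=0:+1/57600 = 1/57600; 3j²(2 5 7; 0 0 0) = Δ·Π!·Σ² = 21/715  (sign -1)
B: Δ: 0! 4! 10! / 15! → 1/15015; sum: t=0:+1/483840 = 1/483840; 3j²(2 5 7; 1 3 -4) = Δ·Π!·Σ² = 3/91  (sign -1)
I_A²/I_B² = (21/715)/(3/91) = 49/55

49/55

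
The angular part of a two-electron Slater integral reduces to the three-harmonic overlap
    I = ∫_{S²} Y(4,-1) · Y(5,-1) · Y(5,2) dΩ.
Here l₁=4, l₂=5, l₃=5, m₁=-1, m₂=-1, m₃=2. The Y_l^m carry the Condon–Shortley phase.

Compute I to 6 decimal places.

0.128377

Checks pass: Σm=0; 14 even; l₃=5∈[1,9].
(2·4+1)(2·5+1)(2·5+1) = 1089
Δ: 4! 4! 6! / 15! → 1/3153150
sum: t=0:+1/69120 t=1:−1/1728 t=2:+1/576 t=3:−1/1728 t=4:+1/69120 = 7/11520
3j²(4 5 5; 0 0 0) = Δ·Π!·Σ² = 2/143  (sign -1)
sum: t=1:−1/5184 t=2:+1/1152 t=3:−1/2880 t=4:+1/103680 = 7/20736
3j²(4 5 5; -1 -1 2) = Δ·Π!·Σ² = 35/2574  (sign -1)
combine: 4πI² = 1089·2/143·35/2574 = 35/169
take √, sign +1: I = 0.12837656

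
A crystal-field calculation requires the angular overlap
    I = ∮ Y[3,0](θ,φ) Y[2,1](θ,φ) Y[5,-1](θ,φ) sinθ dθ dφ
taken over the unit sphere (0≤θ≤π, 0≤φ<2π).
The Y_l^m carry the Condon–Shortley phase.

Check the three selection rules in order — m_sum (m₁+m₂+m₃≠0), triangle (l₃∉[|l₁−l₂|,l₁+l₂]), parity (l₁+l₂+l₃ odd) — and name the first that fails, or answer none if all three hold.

none

azimuthal sum: 0 + 1 − 1 = 0  ✓
1 ≤ 5 ≤ 5 (triangle on l)  ✓
L = 3 + 2 + 5 = 10 (even)  ✓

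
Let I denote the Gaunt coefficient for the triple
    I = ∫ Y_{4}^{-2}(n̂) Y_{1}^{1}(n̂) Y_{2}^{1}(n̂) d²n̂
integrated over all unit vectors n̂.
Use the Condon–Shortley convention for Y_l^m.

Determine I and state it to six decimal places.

|4−1|≤2≤4+1 violated ⇒ I = 0

0.000000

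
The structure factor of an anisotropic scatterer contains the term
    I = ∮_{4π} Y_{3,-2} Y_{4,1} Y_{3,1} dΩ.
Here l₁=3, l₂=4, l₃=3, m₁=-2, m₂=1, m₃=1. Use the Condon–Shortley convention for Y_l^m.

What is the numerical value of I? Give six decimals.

0.145070

m-sum 0 ✓  L=10 even ✓  1≤3≤7 ✓
Π(2lᵢ+1) = 7×9×7 = 441
triangle coeff Δ(3,4,3) = 1/34650
Σ_t [1,3]: t=1:−1/72 t=2:+1/16 t=3:−1/72 = 5/144
(3j)²=2/77 [(3 4 3; 0 0 0)], sign=-1
Σ_t [3,4]: t=3:−1/48 t=4:+1/144 = -1/72
(3j)²=16/693 [(3 4 3; -2 1 1)], sign=-1
⇒ 4πI² = 32/121
I = (+1)√(32/121/(4π)) = 0.14506992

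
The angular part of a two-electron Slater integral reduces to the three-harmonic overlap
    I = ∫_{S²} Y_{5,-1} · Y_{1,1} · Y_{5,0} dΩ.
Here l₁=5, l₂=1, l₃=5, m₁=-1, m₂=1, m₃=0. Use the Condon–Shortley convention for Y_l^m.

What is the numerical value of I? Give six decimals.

Σlᵢ=11 odd — θ-integrand is odd under cosθ→−cosθ; I=0

0.000000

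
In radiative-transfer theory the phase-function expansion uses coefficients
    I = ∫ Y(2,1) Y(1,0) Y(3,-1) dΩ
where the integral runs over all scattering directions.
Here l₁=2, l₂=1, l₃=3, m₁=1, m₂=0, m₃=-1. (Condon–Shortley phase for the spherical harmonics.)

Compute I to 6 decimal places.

Rules hold: Σm=0, L=6 even, 1≤3≤3.
N = 5·3·7 = 105
Δ = 0!·4!·2!/7! = 1/105
Racah Σ t=0..0: t=0:+1/4 = 1/4
⇒ 3j(2 1 3; 0 0 0)² = 3/35, sgn -1
Racah Σ t=0..0: t=0:+1/6 = 1/6
⇒ 3j(2 1 3; 1 0 -1)² = 8/105, sgn +1
4πI² = N·(3j₀)²·(3jₘ)² = 24/35
I = -1·√(0.685714/4π) = -0.23359668

-0.233597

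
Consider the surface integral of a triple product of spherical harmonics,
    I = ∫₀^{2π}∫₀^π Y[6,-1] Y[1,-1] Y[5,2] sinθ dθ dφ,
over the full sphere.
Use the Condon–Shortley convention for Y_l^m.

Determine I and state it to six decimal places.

Checks pass: Σm=0; 12 even; l₃=5∈[5,7].
(2·6+1)(2·1+1)(2·5+1) = 429
Δ: 2! 10! 0! / 13! → 1/858
sum: t=1:−1/14400 = -1/14400
3j²(6 1 5; 0 0 0) = Δ·Π!·Σ² = 6/143  (sign +1)
sum: t=0:+1/60480 = 1/60480
3j²(6 1 5; -1 -1 2) = Δ·Π!·Σ² = 5/429  (sign -1)
combine: 4πI² = 429·6/143·5/429 = 30/143
take √, sign -1: I = -0.12920749

-0.129207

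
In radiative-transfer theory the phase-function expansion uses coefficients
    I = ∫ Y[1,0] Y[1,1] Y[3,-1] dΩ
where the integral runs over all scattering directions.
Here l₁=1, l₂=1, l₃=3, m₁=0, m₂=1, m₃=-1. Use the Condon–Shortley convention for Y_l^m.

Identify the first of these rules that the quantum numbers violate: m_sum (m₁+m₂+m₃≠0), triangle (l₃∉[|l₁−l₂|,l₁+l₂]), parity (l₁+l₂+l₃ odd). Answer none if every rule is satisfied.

azimuthal sum: 0 + 1 − 1 = 0  ✓
0 ≤ 3 ≤ 2 (triangle on l)  ✗
L = 1 + 1 + 3 = 5 (odd)

triangle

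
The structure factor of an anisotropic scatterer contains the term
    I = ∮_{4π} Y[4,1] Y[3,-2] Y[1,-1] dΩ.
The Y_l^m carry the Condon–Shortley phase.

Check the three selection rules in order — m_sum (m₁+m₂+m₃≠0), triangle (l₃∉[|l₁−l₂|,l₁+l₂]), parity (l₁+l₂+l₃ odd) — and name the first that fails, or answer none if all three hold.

Σmᵢ = -2  ✗
l₃∈[|l₁−l₂|,l₁+l₂]=[1,7], have l₃=1
Σlᵢ = 8 ⇒ even

m_sum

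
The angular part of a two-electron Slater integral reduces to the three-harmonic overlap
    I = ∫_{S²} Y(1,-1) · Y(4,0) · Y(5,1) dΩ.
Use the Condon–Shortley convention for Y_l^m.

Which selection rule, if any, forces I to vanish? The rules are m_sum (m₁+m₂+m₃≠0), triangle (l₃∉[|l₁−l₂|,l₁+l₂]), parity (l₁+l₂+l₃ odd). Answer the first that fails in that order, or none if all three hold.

azimuthal sum: -1 + 0 + 1 = 0  ✓
3 ≤ 5 ≤ 5 (triangle on l)  ✓
L = 1 + 4 + 5 = 10 (even)  ✓

none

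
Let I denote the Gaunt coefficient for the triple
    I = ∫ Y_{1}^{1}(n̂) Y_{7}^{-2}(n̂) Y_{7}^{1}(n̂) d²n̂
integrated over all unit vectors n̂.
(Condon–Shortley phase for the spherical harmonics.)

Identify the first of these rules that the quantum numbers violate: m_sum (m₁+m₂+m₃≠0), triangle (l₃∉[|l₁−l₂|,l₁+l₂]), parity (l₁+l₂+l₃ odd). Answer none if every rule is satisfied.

parity

m₁+m₂+m₃ = 1 − 2 + 1 = 0  ✓
triangle: |1−7|=6 ≤ l₃=7 ≤ 1+7=8  ✓
parity: l₁+l₂+l₃ = 15 is odd  ✗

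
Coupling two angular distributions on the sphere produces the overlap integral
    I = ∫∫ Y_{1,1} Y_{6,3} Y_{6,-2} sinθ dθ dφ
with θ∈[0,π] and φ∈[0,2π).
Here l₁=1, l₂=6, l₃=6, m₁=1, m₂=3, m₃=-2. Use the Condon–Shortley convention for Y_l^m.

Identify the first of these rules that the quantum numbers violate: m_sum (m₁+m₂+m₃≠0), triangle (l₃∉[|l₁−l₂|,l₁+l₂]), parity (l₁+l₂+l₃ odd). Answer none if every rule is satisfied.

azimuthal sum: 1 + 3 − 2 = 2  ✗
5 ≤ 6 ≤ 7 (triangle on l)
L = 1 + 6 + 6 = 13 (odd)

m_sum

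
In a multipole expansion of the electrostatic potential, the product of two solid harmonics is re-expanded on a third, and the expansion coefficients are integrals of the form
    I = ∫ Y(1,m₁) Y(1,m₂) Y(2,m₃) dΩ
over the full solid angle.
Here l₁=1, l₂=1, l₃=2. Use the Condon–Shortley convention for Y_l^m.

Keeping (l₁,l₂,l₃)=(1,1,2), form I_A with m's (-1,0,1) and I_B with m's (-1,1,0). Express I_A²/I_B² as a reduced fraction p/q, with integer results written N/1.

Shared (l₁,l₂,l₃)=(1,1,2): N and (l;000)² cancel in I_A²/I_B².
A: Δ = 0!·2!·2!/5! = 1/30; Racah Σ t=0..0: t=0:+1/2 = 1/2; ⇒ 3j(1 1 2; -1 0 1)² = 1/10, sgn -1
B: Δ = 0!·2!·2!/5! = 1/30; Racah Σ t=0..0: t=0:+1/4 = 1/4; ⇒ 3j(1 1 2; -1 1 0)² = 1/30, sgn +1
I_A²/I_B² = (1/10)/(1/30) = 3/1

3/1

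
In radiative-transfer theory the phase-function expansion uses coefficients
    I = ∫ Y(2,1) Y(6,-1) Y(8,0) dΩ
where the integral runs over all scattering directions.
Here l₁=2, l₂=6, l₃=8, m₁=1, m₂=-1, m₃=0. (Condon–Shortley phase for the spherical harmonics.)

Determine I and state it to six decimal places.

Rules hold: Σm=0, L=16 even, 4≤8≤8.
N = 5·13·17 = 1105
Δ = 0!·4!·12!/17! = 1/30940
Racah Σ t=0..0: t=0:+1/2073600 = 1/2073600
⇒ 3j(2 6 8; 0 0 0)² = 28/1105, sgn +1
Racah Σ t=0..0: t=0:+1/3628800 = 1/3628800
⇒ 3j(2 6 8; 1 -1 0)² = 16/1105, sgn +1
4πI² = N·(3j₀)²·(3jₘ)² = 448/1105
I = +1·√(0.40543/4π) = 0.17961927

0.179619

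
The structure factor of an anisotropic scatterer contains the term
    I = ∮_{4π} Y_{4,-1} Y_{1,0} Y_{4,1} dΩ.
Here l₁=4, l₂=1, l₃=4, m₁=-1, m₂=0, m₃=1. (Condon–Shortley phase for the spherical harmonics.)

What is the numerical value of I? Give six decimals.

l₁+l₂+l₃=9 is odd: 3j(l;000)=0 ⇒ I=0

0.000000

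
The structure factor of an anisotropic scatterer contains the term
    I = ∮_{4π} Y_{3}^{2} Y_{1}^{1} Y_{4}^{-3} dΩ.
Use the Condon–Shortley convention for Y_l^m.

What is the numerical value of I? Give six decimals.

-0.282095

m-sum 0 ✓  L=8 even ✓  2≤4≤4 ✓
Π(2lᵢ+1) = 7×3×9 = 189
triangle coeff Δ(3,1,4) = 1/252
Σ_t [0,0]: t=0:+1/36 = 1/36
(3j)²=4/63 [(3 1 4; 0 0 0)], sign=+1
Σ_t [0,0]: t=0:+1/240 = 1/240
(3j)²=1/12 [(3 1 4; 2 1 -3)], sign=-1
⇒ 4πI² = 1/1
I = (-1)√(1/1/(4π)) = -0.28209479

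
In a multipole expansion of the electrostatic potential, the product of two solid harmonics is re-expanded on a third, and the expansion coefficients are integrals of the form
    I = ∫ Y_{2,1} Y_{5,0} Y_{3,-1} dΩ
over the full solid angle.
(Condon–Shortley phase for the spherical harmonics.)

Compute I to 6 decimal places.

Rules hold: Σm=0, L=10 even, 3≤3≤7.
N = 5·11·7 = 385
Δ = 4!·0!·6!/11! = 1/2310
Racah Σ t=2..2: t=2:+1/144 = 1/144
⇒ 3j(2 5 3; 0 0 0)² = 10/231, sgn -1
Racah Σ t=1..1: t=1:−1/288 = -1/288
⇒ 3j(2 5 3; 1 0 -1)² = 5/231, sgn -1
4πI² = N·(3j₀)²·(3jₘ)² = 250/693
I = +1·√(0.36075/4π) = 0.16943318

0.169433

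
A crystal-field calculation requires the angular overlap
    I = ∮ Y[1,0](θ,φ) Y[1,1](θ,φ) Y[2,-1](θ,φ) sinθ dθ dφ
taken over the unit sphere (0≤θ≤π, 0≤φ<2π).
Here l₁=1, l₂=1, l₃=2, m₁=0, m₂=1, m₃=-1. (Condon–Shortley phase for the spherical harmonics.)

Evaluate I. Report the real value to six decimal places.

m-sum 0 ✓  L=4 even ✓  0≤2≤2 ✓
Π(2lᵢ+1) = 3×3×5 = 45
triangle coeff Δ(1,1,2) = 1/30
Σ_t [0,0]: t=0:+1/1 = 1/1
(3j)²=2/15 [(1 1 2; 0 0 0)], sign=+1
Σ_t [0,0]: t=0:+1/2 = 1/2
(3j)²=1/10 [(1 1 2; 0 1 -1)], sign=-1
⇒ 4πI² = 3/5
I = (-1)√(3/5/(4π)) = -0.21850969

-0.218510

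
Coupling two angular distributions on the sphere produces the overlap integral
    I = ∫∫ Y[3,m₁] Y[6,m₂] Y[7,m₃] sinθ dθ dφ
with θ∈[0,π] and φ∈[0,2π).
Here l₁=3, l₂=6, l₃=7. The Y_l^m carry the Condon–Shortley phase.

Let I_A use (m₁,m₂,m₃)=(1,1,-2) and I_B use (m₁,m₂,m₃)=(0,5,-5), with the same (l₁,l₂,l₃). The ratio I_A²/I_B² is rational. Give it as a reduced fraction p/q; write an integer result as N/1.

3481/5929

Same 3,6,7: normalisation and zero-m 3j drop out of the ratio.
A: Δ: 2! 4! 10! / 17! → 1/2042040; sum: t=0:+1/241920 t=1:−1/103680 t=2:+1/691200 = -59/14515200; 3j²(3 6 7; 1 1 -2) = Δ·Π!·Σ² = 3481/340340  (sign +1)
B: Δ: 2! 4! 10! / 17! → 1/2042040; sum: t=1:−1/14515200 t=2:+1/4354560 = 1/6220800; 3j²(3 6 7; 0 5 -5) = Δ·Π!·Σ² = 77/4420  (sign +1)
I_A²/I_B² = (3481/340340)/(77/4420) = 3481/5929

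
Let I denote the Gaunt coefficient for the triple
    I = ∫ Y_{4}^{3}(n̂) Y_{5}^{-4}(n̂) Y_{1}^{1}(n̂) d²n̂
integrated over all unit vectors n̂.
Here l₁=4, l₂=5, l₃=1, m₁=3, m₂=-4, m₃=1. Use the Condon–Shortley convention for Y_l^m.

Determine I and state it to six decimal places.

0.294638

Checks pass: Σm=0; 10 even; l₃=1∈[1,9].
(2·4+1)(2·5+1)(2·1+1) = 297
Δ: 8! 0! 2! / 11! → 1/495
sum: t=4:+1/576 = 1/576
3j²(4 5 1; 0 0 0) = Δ·Π!·Σ² = 5/99  (sign -1)
sum: t=1:−1/10080 = -1/10080
3j²(4 5 1; 3 -4 1) = Δ·Π!·Σ² = 4/55  (sign -1)
combine: 4πI² = 297·5/99·4/55 = 12/11
take √, sign +1: I = 0.29463840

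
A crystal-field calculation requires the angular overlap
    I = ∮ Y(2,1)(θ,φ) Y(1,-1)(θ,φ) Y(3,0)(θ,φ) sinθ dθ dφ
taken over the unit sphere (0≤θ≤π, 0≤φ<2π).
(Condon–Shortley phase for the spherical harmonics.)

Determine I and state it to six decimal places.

0.143048

Rules hold: Σm=0, L=6 even, 1≤3≤3.
N = 5·3·7 = 105
Δ = 0!·4!·2!/7! = 1/105
Racah Σ t=0..0: t=0:+1/4 = 1/4
⇒ 3j(2 1 3; 0 0 0)² = 3/35, sgn -1
Racah Σ t=0..0: t=0:+1/12 = 1/12
⇒ 3j(2 1 3; 1 -1 0)² = 1/35, sgn -1
4πI² = N·(3j₀)²·(3jₘ)² = 9/35
I = +1·√(0.257143/4π) = 0.14304817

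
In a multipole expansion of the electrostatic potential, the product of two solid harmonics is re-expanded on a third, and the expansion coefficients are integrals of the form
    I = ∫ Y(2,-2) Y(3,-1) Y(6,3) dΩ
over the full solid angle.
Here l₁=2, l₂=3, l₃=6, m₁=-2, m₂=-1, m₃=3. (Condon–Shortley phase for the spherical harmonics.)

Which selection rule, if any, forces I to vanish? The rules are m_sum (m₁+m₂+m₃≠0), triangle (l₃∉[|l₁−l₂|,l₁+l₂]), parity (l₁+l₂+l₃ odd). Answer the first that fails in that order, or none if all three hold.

triangle

m₁+m₂+m₃ = -2 − 1 + 3 = 0  ✓
triangle: |2−3|=1 ≤ l₃=6 ≤ 2+3=5  ✗
parity: l₁+l₂+l₃ = 11 is odd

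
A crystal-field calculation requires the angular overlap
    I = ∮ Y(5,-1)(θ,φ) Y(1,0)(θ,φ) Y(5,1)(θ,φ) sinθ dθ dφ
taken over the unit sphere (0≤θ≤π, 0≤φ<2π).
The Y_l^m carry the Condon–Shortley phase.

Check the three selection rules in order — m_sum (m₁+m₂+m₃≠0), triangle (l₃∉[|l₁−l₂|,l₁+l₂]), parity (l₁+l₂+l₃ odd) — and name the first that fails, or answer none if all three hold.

azimuthal sum: -1 + 0 + 1 = 0  ✓
4 ≤ 5 ≤ 6 (triangle on l)  ✓
L = 5 + 1 + 5 = 11 (odd)  ✗

parity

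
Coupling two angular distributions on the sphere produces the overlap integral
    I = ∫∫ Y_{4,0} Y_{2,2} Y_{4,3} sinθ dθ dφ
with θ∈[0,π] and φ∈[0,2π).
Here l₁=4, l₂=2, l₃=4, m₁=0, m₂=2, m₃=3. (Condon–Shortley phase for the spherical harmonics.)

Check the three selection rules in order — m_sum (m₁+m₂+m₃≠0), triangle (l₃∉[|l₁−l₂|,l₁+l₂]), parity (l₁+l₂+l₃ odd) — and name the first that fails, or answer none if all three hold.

azimuthal sum: 0 + 2 + 3 = 5  ✗
2 ≤ 4 ≤ 6 (triangle on l)
L = 4 + 2 + 4 = 10 (even)

m_sum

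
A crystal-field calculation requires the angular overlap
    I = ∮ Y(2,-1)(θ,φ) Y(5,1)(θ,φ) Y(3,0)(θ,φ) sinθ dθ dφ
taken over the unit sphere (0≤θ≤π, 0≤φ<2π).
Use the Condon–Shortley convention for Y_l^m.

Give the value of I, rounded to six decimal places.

-0.214318

Checks pass: Σm=0; 10 even; l₃=3∈[3,7].
(2·2+1)(2·5+1)(2·3+1) = 385
Δ: 4! 0! 6! / 11! → 1/2310
sum: t=2:+1/144 = 1/144
3j²(2 5 3; 0 0 0) = Δ·Π!·Σ² = 10/231  (sign -1)
sum: t=3:−1/216 = -1/216
3j²(2 5 3; -1 1 0) = Δ·Π!·Σ² = 8/231  (sign +1)
combine: 4πI² = 385·10/231·8/231 = 400/693
take √, sign -1: I = -0.21431790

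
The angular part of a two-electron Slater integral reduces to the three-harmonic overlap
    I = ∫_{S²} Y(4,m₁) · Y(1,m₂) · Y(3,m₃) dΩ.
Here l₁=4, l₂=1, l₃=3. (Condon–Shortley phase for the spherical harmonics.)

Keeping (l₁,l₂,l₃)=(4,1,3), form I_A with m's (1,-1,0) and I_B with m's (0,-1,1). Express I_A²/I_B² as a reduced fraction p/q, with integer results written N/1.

5/3

Same 4,1,3: normalisation and zero-m 3j drop out of the ratio.
A: Δ: 2! 6! 0! / 9! → 1/252; sum: t=0:+1/72 = 1/72; 3j²(4 1 3; 1 -1 0) = Δ·Π!·Σ² = 5/126  (sign -1)
B: Δ: 2! 6! 0! / 9! → 1/252; sum: t=0:+1/96 = 1/96; 3j²(4 1 3; 0 -1 1) = Δ·Π!·Σ² = 1/42  (sign +1)
I_A²/I_B² = (5/126)/(1/42) = 5/3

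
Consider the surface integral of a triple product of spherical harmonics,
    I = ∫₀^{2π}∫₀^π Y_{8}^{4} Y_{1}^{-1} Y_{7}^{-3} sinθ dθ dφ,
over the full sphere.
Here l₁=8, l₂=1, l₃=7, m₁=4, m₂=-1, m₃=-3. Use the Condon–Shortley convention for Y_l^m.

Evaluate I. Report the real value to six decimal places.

Checks pass: Σm=0; 16 even; l₃=7∈[7,9].
(2·8+1)(2·1+1)(2·7+1) = 765
Δ: 2! 14! 0! / 17! → 1/2040
sum: t=1:−1/25401600 = -1/25401600
3j²(8 1 7; 0 0 0) = Δ·Π!·Σ² = 8/255  (sign +1)
sum: t=0:+1/174182400 = 1/174182400
3j²(8 1 7; 4 -1 -3) = Δ·Π!·Σ² = 11/340  (sign +1)
combine: 4πI² = 765·8/255·11/340 = 66/85
take √, sign +1: I = 0.24857507

0.248575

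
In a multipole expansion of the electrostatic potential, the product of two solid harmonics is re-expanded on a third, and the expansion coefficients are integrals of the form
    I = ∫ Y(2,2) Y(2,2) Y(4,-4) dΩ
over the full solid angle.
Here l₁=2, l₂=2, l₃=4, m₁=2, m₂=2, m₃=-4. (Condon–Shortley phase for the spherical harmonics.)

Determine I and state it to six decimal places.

0.337168

Rules hold: Σm=0, L=8 even, 0≤4≤4.
N = 5·5·9 = 225
Δ = 0!·4!·4!/9! = 1/630
Racah Σ t=0..0: t=0:+1/16 = 1/16
⇒ 3j(2 2 4; 0 0 0)² = 2/35, sgn +1
Racah Σ t=0..0: t=0:+1/576 = 1/576
⇒ 3j(2 2 4; 2 2 -4)² = 1/9, sgn +1
4πI² = N·(3j₀)²·(3jₘ)² = 10/7
I = +1·√(1.42857/4π) = 0.33716777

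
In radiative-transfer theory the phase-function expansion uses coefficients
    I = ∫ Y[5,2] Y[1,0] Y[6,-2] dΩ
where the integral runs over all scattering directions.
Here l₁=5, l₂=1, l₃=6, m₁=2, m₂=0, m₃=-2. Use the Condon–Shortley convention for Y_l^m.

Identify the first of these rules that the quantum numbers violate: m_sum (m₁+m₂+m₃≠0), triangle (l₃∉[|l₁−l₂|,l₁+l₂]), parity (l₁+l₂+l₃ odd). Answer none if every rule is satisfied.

m₁+m₂+m₃ = 2 + 0 − 2 = 0  ✓
triangle: |5−1|=4 ≤ l₃=6 ≤ 5+1=6  ✓
parity: l₁+l₂+l₃ = 12 is even  ✓

none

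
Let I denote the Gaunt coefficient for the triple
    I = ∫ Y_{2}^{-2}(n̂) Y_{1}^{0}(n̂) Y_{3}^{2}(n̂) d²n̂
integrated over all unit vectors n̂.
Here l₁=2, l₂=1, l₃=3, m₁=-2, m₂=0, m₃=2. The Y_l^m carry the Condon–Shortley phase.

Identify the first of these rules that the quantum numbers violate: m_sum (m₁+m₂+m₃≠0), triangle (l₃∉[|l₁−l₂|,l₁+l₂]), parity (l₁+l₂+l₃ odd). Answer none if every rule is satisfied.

azimuthal sum: -2 + 0 + 2 = 0  ✓
1 ≤ 3 ≤ 3 (triangle on l)  ✓
L = 2 + 1 + 3 = 6 (even)  ✓

none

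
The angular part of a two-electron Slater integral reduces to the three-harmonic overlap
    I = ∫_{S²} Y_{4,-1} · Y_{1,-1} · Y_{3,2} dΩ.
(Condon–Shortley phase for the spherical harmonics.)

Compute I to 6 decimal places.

m-sum 0 ✓  L=8 even ✓  3≤3≤5 ✓
Π(2lᵢ+1) = 9×3×7 = 189
triangle coeff Δ(4,1,3) = 1/252
Σ_t [1,1]: t=1:−1/36 = -1/36
(3j)²=4/63 [(4 1 3; 0 0 0)], sign=+1
Σ_t [0,0]: t=0:+1/240 = 1/240
(3j)²=1/84 [(4 1 3; -1 -1 2)], sign=-1
⇒ 4πI² = 1/7
I = (-1)√(1/7/(4π)) = -0.10662181

-0.106622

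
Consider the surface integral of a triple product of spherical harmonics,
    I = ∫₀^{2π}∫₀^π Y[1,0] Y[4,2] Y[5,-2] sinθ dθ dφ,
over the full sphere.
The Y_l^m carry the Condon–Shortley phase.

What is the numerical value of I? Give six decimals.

0.225034

Rules hold: Σm=0, L=10 even, 3≤5≤5.
N = 3·9·11 = 297
Δ = 0!·2!·8!/11! = 1/495
Racah Σ t=0..0: t=0:+1/576 = 1/576
⇒ 3j(1 4 5; 0 0 0)² = 5/99, sgn -1
Racah Σ t=0..0: t=0:+1/1440 = 1/1440
⇒ 3j(1 4 5; 0 2 -2)² = 7/165, sgn -1
4πI² = N·(3j₀)²·(3jₘ)² = 7/11
I = +1·√(0.636364/4π) = 0.22503380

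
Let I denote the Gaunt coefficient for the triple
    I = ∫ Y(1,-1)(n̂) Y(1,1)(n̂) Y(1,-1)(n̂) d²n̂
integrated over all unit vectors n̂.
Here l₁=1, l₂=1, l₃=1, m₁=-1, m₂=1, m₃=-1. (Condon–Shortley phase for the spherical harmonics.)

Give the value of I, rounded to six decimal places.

0.000000

Σmᵢ = -1 ≠ 0, so the φ-integral vanishes; I = 0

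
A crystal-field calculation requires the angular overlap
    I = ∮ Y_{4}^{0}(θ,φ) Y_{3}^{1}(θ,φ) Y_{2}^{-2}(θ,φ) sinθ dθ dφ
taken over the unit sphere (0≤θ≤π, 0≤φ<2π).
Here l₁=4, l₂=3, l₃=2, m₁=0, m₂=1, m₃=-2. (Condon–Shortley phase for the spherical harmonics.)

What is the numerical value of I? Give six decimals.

0 + 1 − 2 = -1 ≠ 0: azimuthal integral kills it; I = 0

0.000000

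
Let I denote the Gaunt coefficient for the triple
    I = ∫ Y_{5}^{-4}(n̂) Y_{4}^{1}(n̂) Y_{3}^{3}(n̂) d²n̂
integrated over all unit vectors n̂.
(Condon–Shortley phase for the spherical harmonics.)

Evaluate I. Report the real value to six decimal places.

-0.186208

Rules hold: Σm=0, L=12 even, 1≤3≤9.
N = 11·9·7 = 693
Δ = 6!·4!·2!/13! = 1/180180
Racah Σ t=2..4: t=2:+1/576 t=3:−1/144 t=4:+1/576 = -1/288
⇒ 3j(5 4 3; 0 0 0)² = 20/1001, sgn +1
Racah Σ t=5..5: t=5:−1/5760 = -1/5760
⇒ 3j(5 4 3; -4 1 3)² = 9/286, sgn -1
4πI² = N·(3j₀)²·(3jₘ)² = 810/1859
I = -1·√(0.435718/4π) = -0.18620781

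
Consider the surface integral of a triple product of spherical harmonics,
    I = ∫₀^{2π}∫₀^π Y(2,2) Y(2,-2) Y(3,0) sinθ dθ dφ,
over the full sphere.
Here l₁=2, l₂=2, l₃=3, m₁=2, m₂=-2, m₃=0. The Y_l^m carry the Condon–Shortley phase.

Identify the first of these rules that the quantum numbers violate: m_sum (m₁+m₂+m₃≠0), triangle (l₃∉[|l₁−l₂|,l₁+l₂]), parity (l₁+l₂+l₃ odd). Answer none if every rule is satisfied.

azimuthal sum: 2 − 2 + 0 = 0  ✓
0 ≤ 3 ≤ 4 (triangle on l)  ✓
L = 2 + 2 + 3 = 7 (odd)  ✗

parity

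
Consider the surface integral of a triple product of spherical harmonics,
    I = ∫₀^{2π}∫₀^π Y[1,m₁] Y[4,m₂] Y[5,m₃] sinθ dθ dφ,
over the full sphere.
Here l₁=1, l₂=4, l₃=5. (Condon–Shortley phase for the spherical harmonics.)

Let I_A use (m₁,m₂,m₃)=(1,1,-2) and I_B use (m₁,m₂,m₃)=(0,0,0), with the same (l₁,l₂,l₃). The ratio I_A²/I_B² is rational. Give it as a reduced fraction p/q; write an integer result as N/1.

21/25

Shared (l₁,l₂,l₃)=(1,4,5): N and (l;000)² cancel in I_A²/I_B².
A: Δ = 0!·2!·8!/11! = 1/495; Racah Σ t=0..0: t=0:+1/1440 = 1/1440; ⇒ 3j(1 4 5; 1 1 -2)² = 7/165, sgn -1
B: Δ = 0!·2!·8!/11! = 1/495; Racah Σ t=0..0: t=0:+1/576 = 1/576; ⇒ 3j(1 4 5; 0 0 0)² = 5/99, sgn -1
I_A²/I_B² = (7/165)/(5/99) = 21/25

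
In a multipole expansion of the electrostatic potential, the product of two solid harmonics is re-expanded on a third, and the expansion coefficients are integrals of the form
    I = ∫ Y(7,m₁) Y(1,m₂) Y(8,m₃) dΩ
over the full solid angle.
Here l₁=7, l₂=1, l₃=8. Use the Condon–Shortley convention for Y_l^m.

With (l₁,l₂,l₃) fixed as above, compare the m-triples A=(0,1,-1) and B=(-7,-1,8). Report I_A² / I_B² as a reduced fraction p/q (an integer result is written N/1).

3/10

l's match ⇒ only the (l;m) 3-j factors differ between A and B.
A: triangle coeff Δ(7,1,8) = 1/2040; Σ_t [0,0]: t=0:+1/50803200 = 1/50803200; (3j)²=3/170 [(7 1 8; 0 1 -1)], sign=-1
B: triangle coeff Δ(7,1,8) = 1/2040; Σ_t [0,0]: t=0:+1/174356582400 = 1/174356582400; (3j)²=1/17 [(7 1 8; -7 -1 8)], sign=+1
I_A²/I_B² = (3/170)/(1/17) = 3/10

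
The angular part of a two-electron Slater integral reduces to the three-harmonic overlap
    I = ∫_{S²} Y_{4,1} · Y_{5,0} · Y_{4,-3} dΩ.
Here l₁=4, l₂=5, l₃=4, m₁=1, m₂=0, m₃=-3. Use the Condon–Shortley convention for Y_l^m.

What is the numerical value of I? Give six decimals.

Σmᵢ = -2 ≠ 0, so the φ-integral vanishes; I = 0

0.000000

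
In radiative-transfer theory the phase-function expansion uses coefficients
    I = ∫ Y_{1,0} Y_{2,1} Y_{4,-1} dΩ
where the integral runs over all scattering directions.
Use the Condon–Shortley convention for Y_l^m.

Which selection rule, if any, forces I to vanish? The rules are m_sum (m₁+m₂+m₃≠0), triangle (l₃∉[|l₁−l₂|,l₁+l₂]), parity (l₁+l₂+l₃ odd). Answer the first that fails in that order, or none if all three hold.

triangle

Σmᵢ = 0  ✓
l₃∈[|l₁−l₂|,l₁+l₂]=[1,3], have l₃=4  ✗
Σlᵢ = 7 ⇒ odd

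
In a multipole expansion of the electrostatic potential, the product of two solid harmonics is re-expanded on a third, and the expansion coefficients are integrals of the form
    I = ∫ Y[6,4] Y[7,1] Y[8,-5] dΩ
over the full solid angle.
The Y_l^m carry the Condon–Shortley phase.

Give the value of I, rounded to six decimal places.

l₁+l₂+l₃=21 is odd: 3j(l;000)=0 ⇒ I=0

0.000000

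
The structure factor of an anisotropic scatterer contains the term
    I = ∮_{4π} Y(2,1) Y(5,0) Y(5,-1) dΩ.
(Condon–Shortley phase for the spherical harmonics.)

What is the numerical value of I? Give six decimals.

-0.036166

Rules hold: Σm=0, L=12 even, 3≤5≤7.
N = 5·11·11 = 605
Δ = 2!·2!·8!/13! = 1/38610
Racah Σ t=0..2: t=0:+1/2880 t=1:−1/576 t=2:+1/2880 = -1/960
⇒ 3j(2 5 5; 0 0 0)² = 10/429, sgn +1
Racah Σ t=0..1: t=0:+1/1440 t=1:−1/1152 = -1/5760
⇒ 3j(2 5 5; 1 0 -1)² = 1/858, sgn -1
4πI² = N·(3j₀)²·(3jₘ)² = 25/1521
I = -1·√(0.0164366/4π) = -0.03616600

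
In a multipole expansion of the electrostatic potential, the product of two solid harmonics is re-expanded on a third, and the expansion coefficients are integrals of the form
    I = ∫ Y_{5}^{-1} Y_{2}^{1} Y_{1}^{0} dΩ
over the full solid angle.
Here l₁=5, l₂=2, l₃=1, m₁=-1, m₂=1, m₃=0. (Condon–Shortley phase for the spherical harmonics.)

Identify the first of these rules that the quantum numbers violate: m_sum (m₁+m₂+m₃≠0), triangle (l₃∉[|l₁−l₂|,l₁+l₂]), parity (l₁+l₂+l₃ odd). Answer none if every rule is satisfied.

Σmᵢ = 0  ✓
l₃∈[|l₁−l₂|,l₁+l₂]=[3,7], have l₃=1  ✗
Σlᵢ = 8 ⇒ even

triangle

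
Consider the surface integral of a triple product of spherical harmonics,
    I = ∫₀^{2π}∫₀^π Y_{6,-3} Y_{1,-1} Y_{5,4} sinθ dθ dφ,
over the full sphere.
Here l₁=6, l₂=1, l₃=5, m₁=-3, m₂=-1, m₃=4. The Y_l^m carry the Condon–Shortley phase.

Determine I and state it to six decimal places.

-0.070770

Rules hold: Σm=0, L=12 even, 5≤5≤7.
N = 13·3·11 = 429
Δ = 2!·10!·0!/13! = 1/858
Racah Σ t=1..1: t=1:−1/14400 = -1/14400
⇒ 3j(6 1 5; 0 0 0)² = 6/143, sgn +1
Racah Σ t=0..0: t=0:+1/725760 = 1/725760
⇒ 3j(6 1 5; -3 -1 4)² = 1/286, sgn -1
4πI² = N·(3j₀)²·(3jₘ)² = 9/143
I = -1·√(0.0629371/4π) = -0.07076985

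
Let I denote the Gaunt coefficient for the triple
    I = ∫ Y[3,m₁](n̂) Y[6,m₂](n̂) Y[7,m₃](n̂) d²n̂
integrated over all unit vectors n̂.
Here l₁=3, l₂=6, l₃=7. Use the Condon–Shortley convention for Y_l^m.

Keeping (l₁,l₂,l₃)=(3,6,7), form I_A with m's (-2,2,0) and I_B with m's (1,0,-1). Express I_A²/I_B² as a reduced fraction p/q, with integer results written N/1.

Shared (l₁,l₂,l₃)=(3,6,7): N and (l;000)² cancel in I_A²/I_B².
A: Δ = 2!·4!·10!/17! = 1/2042040; Racah Σ t=1..2: t=1:−1/725760 t=2:+1/207360 = 1/290304; ⇒ 3j(3 6 7; -2 2 0)² = 125/7293, sgn -1
B: Δ = 2!·4!·10!/17! = 1/2042040; Racah Σ t=0..2: t=0:+1/138240 t=1:−1/86400 t=2:+1/829440 = -13/4147200; ⇒ 3j(3 6 7; 1 0 -1)² = 13/3740, sgn -1
I_A²/I_B² = (125/7293)/(13/3740) = 2500/507

2500/507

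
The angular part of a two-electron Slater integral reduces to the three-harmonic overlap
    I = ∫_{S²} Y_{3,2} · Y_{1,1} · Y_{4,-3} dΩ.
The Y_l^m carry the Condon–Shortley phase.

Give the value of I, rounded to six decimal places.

-0.282095

m-sum 0 ✓  L=8 even ✓  2≤4≤4 ✓
Π(2lᵢ+1) = 7×3×9 = 189
triangle coeff Δ(3,1,4) = 1/252
Σ_t [0,0]: t=0:+1/36 = 1/36
(3j)²=4/63 [(3 1 4; 0 0 0)], sign=+1
Σ_t [0,0]: t=0:+1/240 = 1/240
(3j)²=1/12 [(3 1 4; 2 1 -3)], sign=-1
⇒ 4πI² = 1/1
I = (-1)√(1/1/(4π)) = -0.28209479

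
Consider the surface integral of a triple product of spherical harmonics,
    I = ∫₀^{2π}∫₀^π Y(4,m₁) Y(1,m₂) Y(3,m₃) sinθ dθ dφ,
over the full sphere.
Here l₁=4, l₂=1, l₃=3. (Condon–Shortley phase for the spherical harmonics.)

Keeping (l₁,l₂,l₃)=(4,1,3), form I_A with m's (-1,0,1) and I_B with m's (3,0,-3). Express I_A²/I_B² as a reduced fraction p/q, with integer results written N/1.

15/7

l's match ⇒ only the (l;m) 3-j factors differ between A and B.
A: triangle coeff Δ(4,1,3) = 1/252; Σ_t [1,1]: t=1:−1/48 = -1/48; (3j)²=5/84 [(4 1 3; -1 0 1)], sign=-1
B: triangle coeff Δ(4,1,3) = 1/252; Σ_t [1,1]: t=1:−1/720 = -1/720; (3j)²=1/36 [(4 1 3; 3 0 -3)], sign=-1
I_A²/I_B² = (5/84)/(1/36) = 15/7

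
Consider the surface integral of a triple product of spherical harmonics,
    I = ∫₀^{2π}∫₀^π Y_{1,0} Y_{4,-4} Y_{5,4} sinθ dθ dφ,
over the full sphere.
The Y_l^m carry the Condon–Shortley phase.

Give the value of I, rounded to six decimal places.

0.147319

Rules hold: Σm=0, L=10 even, 3≤5≤5.
N = 3·9·11 = 297
Δ = 0!·2!·8!/11! = 1/495
Racah Σ t=0..0: t=0:+1/576 = 1/576
⇒ 3j(1 4 5; 0 0 0)² = 5/99, sgn -1
Racah Σ t=0..0: t=0:+1/40320 = 1/40320
⇒ 3j(1 4 5; 0 -4 4)² = 1/55, sgn -1
4πI² = N·(3j₀)²·(3jₘ)² = 3/11
I = +1·√(0.272727/4π) = 0.14731920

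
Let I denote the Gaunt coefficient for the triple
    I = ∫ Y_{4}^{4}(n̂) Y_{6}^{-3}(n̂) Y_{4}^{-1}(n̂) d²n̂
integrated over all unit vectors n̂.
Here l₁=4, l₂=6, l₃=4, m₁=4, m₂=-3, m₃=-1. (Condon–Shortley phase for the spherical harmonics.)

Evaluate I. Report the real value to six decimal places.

Rules hold: Σm=0, L=14 even, 2≤4≤10.
N = 9·13·9 = 1053
Δ = 6!·2!·6!/15! = 1/1261260
Racah Σ t=2..4: t=2:+1/4608 t=3:−1/1296 t=4:+1/4608 = -7/20736
⇒ 3j(4 6 4; 0 0 0)² = 20/1287, sgn -1
Racah Σ t=0..0: t=0:+1/51840 = 1/51840
⇒ 3j(4 6 4; 4 -3 -1)² = 8/429, sgn -1
4πI² = N·(3j₀)²·(3jₘ)² = 480/1573
I = +1·√(0.305149/4π) = 0.15583009

0.155830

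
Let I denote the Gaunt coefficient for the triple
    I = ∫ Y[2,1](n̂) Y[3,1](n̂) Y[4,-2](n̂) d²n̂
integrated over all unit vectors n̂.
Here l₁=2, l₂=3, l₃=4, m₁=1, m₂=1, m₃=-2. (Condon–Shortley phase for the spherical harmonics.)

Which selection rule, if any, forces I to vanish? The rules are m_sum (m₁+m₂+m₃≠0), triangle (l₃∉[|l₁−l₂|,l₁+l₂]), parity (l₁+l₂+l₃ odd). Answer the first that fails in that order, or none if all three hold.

m₁+m₂+m₃ = 1 + 1 − 2 = 0  ✓
triangle: |2−3|=1 ≤ l₃=4 ≤ 2+3=5  ✓
parity: l₁+l₂+l₃ = 9 is odd  ✗

parity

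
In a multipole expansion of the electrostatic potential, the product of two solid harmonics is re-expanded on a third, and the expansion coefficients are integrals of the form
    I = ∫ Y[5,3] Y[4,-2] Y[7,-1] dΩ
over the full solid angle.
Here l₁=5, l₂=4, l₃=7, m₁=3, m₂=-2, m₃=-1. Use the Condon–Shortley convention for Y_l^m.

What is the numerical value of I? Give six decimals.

m-sum 0 ✓  L=16 even ✓  1≤7≤9 ✓
Π(2lᵢ+1) = 11×9×15 = 1485
triangle coeff Δ(5,4,7) = 1/6126120
Σ_t [0,2]: t=0:+1/69120 t=1:−1/20736 t=2:+1/69120 = -1/51840
(3j)²=280/21879 [(5 4 7; 0 0 0)], sign=+1
Σ_t [0,2]: t=0:+1/138240 t=1:−1/604800 t=2:+1/58060800 = 13/2322432
(3j)²=1625/94248 [(5 4 7; 3 -2 -1)], sign=+1
⇒ 4πI² = 3125/9537
I = (+1)√(3125/9537/(4π)) = 0.16147831

0.161478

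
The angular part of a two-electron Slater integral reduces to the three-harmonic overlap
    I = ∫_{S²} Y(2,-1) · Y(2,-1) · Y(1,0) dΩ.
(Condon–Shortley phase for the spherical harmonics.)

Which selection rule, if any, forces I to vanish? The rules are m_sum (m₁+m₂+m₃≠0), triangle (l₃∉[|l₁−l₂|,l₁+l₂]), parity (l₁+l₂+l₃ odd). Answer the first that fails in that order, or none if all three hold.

m₁+m₂+m₃ = -1 − 1 + 0 = -2  ✗
triangle: |2−2|=0 ≤ l₃=1 ≤ 2+2=4
parity: l₁+l₂+l₃ = 5 is odd

m_sum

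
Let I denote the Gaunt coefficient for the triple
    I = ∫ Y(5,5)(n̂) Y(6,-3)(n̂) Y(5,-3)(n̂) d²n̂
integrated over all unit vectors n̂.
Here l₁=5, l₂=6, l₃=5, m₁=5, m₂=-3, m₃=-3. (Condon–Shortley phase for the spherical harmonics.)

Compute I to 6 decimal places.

0.000000

m-sum = 5 − 3 − 3 = -1 ≠ 0 ⇒ I = 0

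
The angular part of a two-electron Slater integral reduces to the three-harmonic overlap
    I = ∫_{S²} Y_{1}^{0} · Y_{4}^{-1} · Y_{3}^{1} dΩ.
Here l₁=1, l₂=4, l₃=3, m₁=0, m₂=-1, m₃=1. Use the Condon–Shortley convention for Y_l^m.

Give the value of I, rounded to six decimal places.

Checks pass: Σm=0; 8 even; l₃=3∈[3,5].
(2·1+1)(2·4+1)(2·3+1) = 189
Δ: 2! 0! 6! / 9! → 1/252
sum: t=1:−1/36 = -1/36
3j²(1 4 3; 0 0 0) = Δ·Π!·Σ² = 4/63  (sign +1)
sum: t=1:−1/48 = -1/48
3j²(1 4 3; 0 -1 1) = Δ·Π!·Σ² = 5/84  (sign -1)
combine: 4πI² = 189·4/63·5/84 = 5/7
take √, sign -1: I = -0.23841361

-0.238414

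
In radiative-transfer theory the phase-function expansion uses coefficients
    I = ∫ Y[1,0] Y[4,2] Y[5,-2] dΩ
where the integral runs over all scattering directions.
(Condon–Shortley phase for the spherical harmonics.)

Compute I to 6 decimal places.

m-sum 0 ✓  L=10 even ✓  3≤5≤5 ✓
Π(2lᵢ+1) = 3×9×11 = 297
triangle coeff Δ(1,4,5) = 1/495
Σ_t [0,0]: t=0:+1/576 = 1/576
(3j)²=5/99 [(1 4 5; 0 0 0)], sign=-1
Σ_t [0,0]: t=0:+1/1440 = 1/1440
(3j)²=7/165 [(1 4 5; 0 2 -2)], sign=-1
⇒ 4πI² = 7/11
I = (+1)√(7/11/(4π)) = 0.22503380

0.225034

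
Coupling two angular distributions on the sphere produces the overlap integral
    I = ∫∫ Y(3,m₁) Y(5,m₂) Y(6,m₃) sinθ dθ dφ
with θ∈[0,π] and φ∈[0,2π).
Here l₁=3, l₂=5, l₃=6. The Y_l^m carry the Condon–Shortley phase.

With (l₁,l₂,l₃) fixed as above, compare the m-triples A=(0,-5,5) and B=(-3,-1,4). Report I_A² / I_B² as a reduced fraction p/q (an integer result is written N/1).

l's match ⇒ only the (l;m) 3-j factors differ between A and B.
A: triangle coeff Δ(3,5,6) = 1/675675; Σ_t [0,0]: t=0:+1/483840 = 1/483840; (3j)²=3/91 [(3 5 6; 0 -5 5)], sign=-1
B: triangle coeff Δ(3,5,6) = 1/675675; Σ_t [2,2]: t=2:+1/69120 = 1/69120; (3j)²=4/143 [(3 5 6; -3 -1 4)], sign=+1
I_A²/I_B² = (3/91)/(4/143) = 33/28

33/28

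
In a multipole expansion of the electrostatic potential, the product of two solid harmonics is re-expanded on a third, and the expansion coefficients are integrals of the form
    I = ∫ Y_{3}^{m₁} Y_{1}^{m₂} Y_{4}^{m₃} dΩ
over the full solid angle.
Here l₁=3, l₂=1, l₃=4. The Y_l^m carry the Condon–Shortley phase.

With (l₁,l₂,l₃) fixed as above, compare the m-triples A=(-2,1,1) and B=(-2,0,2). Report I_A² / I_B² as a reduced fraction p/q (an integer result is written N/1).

1/4

l's match ⇒ only the (l;m) 3-j factors differ between A and B.
A: triangle coeff Δ(3,1,4) = 1/252; Σ_t [0,0]: t=0:+1/240 = 1/240; (3j)²=1/84 [(3 1 4; -2 1 1)], sign=-1
B: triangle coeff Δ(3,1,4) = 1/252; Σ_t [0,0]: t=0:+1/120 = 1/120; (3j)²=1/21 [(3 1 4; -2 0 2)], sign=+1
I_A²/I_B² = (1/84)/(1/21) = 1/4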